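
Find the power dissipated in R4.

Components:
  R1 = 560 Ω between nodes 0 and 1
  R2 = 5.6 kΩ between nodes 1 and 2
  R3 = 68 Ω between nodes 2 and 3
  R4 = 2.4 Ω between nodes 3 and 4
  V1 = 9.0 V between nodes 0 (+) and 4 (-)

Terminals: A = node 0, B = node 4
Nodal analysis, taking node 4 as the 0 V reference.
Source V1 fixes V_0 = 9 V.
KCL at each unknown node (sum of currents leaving = 0; resistances in Ω):
  Node 1: (V_1 - 9)/560 + (V_1 - V_2)/5600 = 0
  Node 2: (V_2 - V_1)/5600 + (V_2 - V_3)/68 = 0
  Node 3: (V_3 - V_2)/68 + (V_3 - 0)/2.4 = 0
Collecting terms (coefficients in siemens):
  0.001964·V_1 - 0.0001786·V_2 = 0.01607
  0.01488·V_2 - 0.0001786·V_1 - 0.01471·V_3 = 0
  0.4314·V_3 - 0.01471·V_2 = 0
Solving these 3 simultaneous equations (Gaussian elimination) gives:
  V_1 = 8.191 V, V_2 = 0.1017 V, V_3 = 0.003467 V
I_R4 = (V_3 - V_4)/R4 = (0.003467 - 0)/2.4 = 0.001445 A
P_R4 = I_R4² × R4 = (0.001445)² × 2.4 = 0.000005008 W

Final answer: 5.008e-06 W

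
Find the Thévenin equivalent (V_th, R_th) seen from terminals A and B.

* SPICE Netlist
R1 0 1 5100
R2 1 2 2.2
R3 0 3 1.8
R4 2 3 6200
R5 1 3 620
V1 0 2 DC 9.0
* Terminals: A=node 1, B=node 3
Step 1 — V_th is the open-circuit voltage V_A - V_B (nothing connected across the terminals).
Nodal analysis, taking node 2 as the 0 V reference.
Source V1 fixes V_0 = 9 V.
KCL at each unknown node (sum of currents leaving = 0; resistances in Ω):
  Node 1: (V_1 - 9)/5100 + (V_1 - 0)/2.2 + (V_1 - V_3)/620 = 0
  Node 3: (V_3 - 9)/1.8 + (V_3 - 0)/6200 + (V_3 - V_1)/620 = 0
Collecting terms (coefficients in siemens):
  0.4564·V_1 - 0.001613·V_3 = 0.001765
  0.5573·V_3 - 0.001613·V_1 = 5
Determinant D = (0.4564)(0.5573) - (-0.001613)(-0.001613) = 0.2543
V_1 = [(0.001765)(0.5573) - (-0.001613)(5)]/D = 0.03557 V
V_3 = [(0.4564)(5) - (0.001765)(-0.001613)]/D = 8.971 V
V_th = V_1 - V_3 = 0.03557 - 8.971 = -8.936 V
Step 2 — R_th: zero the source — replace V1 by a short circuit (node 2 merges into node 0) — and find the resistance seen between A (node 1) and B (node 3).
Reduce the network between node 1 (A) and node 3 (B) by series/parallel combination:
  Rp1 = R1 ‖ R2 (parallel, both between nodes 0 and 1) = 1/(1/5100 + 1/2.2) = 2.199 Ω
  Rp2 = R3 ‖ R4 (parallel, both between nodes 0 and 3) = 1/(1/1.8 + 1/6200) = 1.799 Ω
  Rs1 = Rp1 + Rp2 (series, joined only at node 0) = 2.199 + 1.799 = 3.999 Ω
  Rp3 = R5 ‖ Rs1 (parallel, both between nodes 1 and 3) = 1/(1/620 + 1/3.999) = 3.973 Ω
R_th = 3.973 Ω

Final answer: V_th = -8.936 V, R_th = 3.973 Ω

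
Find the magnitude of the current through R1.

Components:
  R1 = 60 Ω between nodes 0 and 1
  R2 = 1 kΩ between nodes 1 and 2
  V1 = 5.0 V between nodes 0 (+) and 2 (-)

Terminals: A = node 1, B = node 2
Nodal analysis, taking node 2 as the 0 V reference.
Source V1 fixes V_0 = 5 V.
KCL at each unknown node (sum of currents leaving = 0; resistances in Ω):
  Node 1: (V_1 - 5)/60 + (V_1 - 0)/1000 = 0
Collecting terms: 0.01767 × V_1 = 0.08333  =>  V_1 = 4.717 V
I_R1 = (V_0 - V_1)/R1 = (5 - 4.717)/60 = 0.004717 A
|I_R1| = 0.004717 A

Final answer: |I_R1| = 0.004717 A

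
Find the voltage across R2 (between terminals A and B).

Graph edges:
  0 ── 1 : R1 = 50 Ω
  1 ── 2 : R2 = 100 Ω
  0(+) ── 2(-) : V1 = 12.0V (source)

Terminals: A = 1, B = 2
R1 and R2 are in series across V1 (node 0 → node 1 → node 2), and the output A–B is taken across R2, so this is a voltage divider.
Series current: I = V1/(R1 + R2) = 12/(50 + 100) = 12/150 = 0.08 A
V_R2 = I × R2 = V1 × R2/(R1 + R2) = 12 × 100/150 = 8 V

Final answer: 8 V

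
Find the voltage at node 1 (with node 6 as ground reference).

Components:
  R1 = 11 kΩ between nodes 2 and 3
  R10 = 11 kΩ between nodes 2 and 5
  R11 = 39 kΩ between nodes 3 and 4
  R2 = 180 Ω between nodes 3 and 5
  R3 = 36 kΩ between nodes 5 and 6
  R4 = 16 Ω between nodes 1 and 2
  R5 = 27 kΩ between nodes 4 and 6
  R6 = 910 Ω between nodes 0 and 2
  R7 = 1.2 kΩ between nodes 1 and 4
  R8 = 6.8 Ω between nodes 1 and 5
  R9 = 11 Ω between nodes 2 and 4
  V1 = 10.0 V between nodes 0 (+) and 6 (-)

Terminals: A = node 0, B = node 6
Nodal analysis, taking node 6 as the 0 V reference.
Source V1 fixes V_0 = 10 V.
KCL at each unknown node (sum of currents leaving = 0; resistances in Ω):
  Node 1: (V_1 - V_2)/16 + (V_1 - V_4)/1200 + (V_1 - V_5)/6.8 = 0
  Node 2: (V_2 - V_3)/11000 + (V_2 - V_1)/16 + (V_2 - 10)/910 + (V_2 - V_4)/11 + (V_2 - V_5)/11000 = 0
  Node 3: (V_3 - V_2)/11000 + (V_3 - V_5)/180 + (V_3 - V_4)/39000 = 0
  Node 4: (V_4 - 0)/27000 + (V_4 - V_1)/1200 + (V_4 - V_2)/11 + (V_4 - V_3)/39000 = 0
  Node 5: (V_5 - V_3)/180 + (V_5 - 0)/36000 + (V_5 - V_1)/6.8 + (V_5 - V_2)/11000 = 0
Collecting terms (coefficients in siemens):
  0.2104·V_1 - 0.0625·V_2 - 0.0008333·V_4 - 0.1471·V_5 = 0
  0.1547·V_2 - 0.0625·V_1 - 0.00009091·V_3 - 0.09091·V_4 - 0.00009091·V_5 = 0.01099
  0.005672·V_3 - 0.00009091·V_2 - 0.00002564·V_4 - 0.005556·V_5 = 0
  0.09181·V_4 - 0.0008333·V_1 - 0.09091·V_2 - 0.00002564·V_3 = 0
  0.1527·V_5 - 0.1471·V_1 - 0.00009091·V_2 - 0.005556·V_3 = 0
Solving these 5 simultaneous equations (Gaussian elimination) gives:
  V_1 = 9.439 V, V_2 = 9.443 V, V_3 = 9.437 V, V_4 = 9.439 V
  V_5 = 9.437 V
The requested potential is V_1 = 9.439 V.

Final answer: V_1 = 9.439 V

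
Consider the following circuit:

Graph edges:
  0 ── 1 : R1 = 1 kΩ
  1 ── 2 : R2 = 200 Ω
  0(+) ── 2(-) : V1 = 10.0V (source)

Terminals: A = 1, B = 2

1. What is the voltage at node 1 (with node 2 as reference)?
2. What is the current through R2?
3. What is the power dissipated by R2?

Nodal analysis, taking node 2 as the 0 V reference.
Source V1 fixes V_0 = 10 V.
KCL at each unknown node (sum of currents leaving = 0; resistances in Ω):
  Node 1: (V_1 - 10)/1000 + (V_1 - 0)/200 = 0
Collecting terms: 0.006 × V_1 = 0.01  =>  V_1 = 1.667 V
Part 1:
  Read off the nodal solution: V_1 = 1.667 V
Part 2:
  I_R2 = (V_1 - V_2)/R2 = (1.667 - 0)/200 = 0.008333 A
  Magnitude: I_R2 = 0.008333 A
Part 3:
  I_R2 = (V_1 - V_2)/R2 = (1.667 - 0)/200 = 0.008333 A
  P_R2 = I_R2² × R2 = (0.008333)² × 200 = 0.01389 W

Final answers:
1. V_1 = 1.667 V
2. I_R2 = 0.008333 A
3. P_R2 = 0.01389 W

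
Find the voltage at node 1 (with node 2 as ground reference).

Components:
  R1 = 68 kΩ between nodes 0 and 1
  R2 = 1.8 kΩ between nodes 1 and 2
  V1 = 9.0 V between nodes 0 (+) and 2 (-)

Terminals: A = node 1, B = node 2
Nodal analysis, taking node 2 as the 0 V reference.
Source V1 fixes V_0 = 9 V.
KCL at each unknown node (sum of currents leaving = 0; resistances in Ω):
  Node 1: (V_1 - 9)/68000 + (V_1 - 0)/1800 = 0
Collecting terms: 0.0005703 × V_1 = 0.0001324  =>  V_1 = 0.2321 V
The requested potential is V_1 = 0.2321 V.

Final answer: V_1 = 0.2321 V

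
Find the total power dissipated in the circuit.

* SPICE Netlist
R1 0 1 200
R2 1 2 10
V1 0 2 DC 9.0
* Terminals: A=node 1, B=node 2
Nodal analysis, taking node 2 as the 0 V reference.
Source V1 fixes V_0 = 9 V.
KCL at each unknown node (sum of currents leaving = 0; resistances in Ω):
  Node 1: (V_1 - 9)/200 + (V_1 - 0)/10 = 0
Collecting terms: 0.105 × V_1 = 0.045  =>  V_1 = 0.4286 V
Power in each resistor, P = (ΔV)²/R:
  P_R1 = (9 - 0.4286)²/200 = 0.3673 W
  P_R2 = (0.4286 - 0)²/10 = 0.01837 W
P_total = P_R1 + P_R2 = 0.3857 W

Final answer: 0.3857 W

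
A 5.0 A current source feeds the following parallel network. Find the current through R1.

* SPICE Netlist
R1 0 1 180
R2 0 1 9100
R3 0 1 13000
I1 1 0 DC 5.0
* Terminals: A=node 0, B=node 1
All resistors sit directly between nodes 0 and 1, so they are in parallel and share one voltage V; the full source current 5 A splits among them.
1/R_par = 1/180 + 1/9100 + 1/13000 = 0.005742 S  =>  R_par = 174.1 Ω
V = I × R_par = 5 × 174.1 = 870.7 V
I_R1 = V/R1 = 870.7/180 = 4.837 A

Final answer: 4.837 A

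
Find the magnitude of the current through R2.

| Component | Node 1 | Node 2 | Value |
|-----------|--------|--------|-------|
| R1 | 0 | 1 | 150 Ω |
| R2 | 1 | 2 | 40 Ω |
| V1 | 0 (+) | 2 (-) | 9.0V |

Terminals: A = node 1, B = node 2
Nodal analysis, taking node 2 as the 0 V reference.
Source V1 fixes V_0 = 9 V.
KCL at each unknown node (sum of currents leaving = 0; resistances in Ω):
  Node 1: (V_1 - 9)/150 + (V_1 - 0)/40 = 0
Collecting terms: 0.03167 × V_1 = 0.06  =>  V_1 = 1.895 V
I_R2 = (V_1 - V_2)/R2 = (1.895 - 0)/40 = 0.04737 A
|I_R2| = 0.04737 A

Final answer: |I_R2| = 0.04737 A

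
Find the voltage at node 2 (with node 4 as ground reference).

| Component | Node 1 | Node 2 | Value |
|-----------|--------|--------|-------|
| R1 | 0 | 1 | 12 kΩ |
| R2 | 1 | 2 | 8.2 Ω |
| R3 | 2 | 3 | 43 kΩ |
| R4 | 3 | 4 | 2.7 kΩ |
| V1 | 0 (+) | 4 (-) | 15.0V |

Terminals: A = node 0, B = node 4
Nodal analysis, taking node 4 as the 0 V reference.
Source V1 fixes V_0 = 15 V.
KCL at each unknown node (sum of currents leaving = 0; resistances in Ω):
  Node 1: (V_1 - 15)/12000 + (V_1 - V_2)/8.2 = 0
  Node 2: (V_2 - V_1)/8.2 + (V_2 - V_3)/43000 = 0
  Node 3: (V_3 - V_2)/43000 + (V_3 - 0)/2700 = 0
Collecting terms (coefficients in siemens):
  0.122·V_1 - 0.122·V_2 = 0.00125
  0.122·V_2 - 0.122·V_1 - 0.00002326·V_3 = 0
  0.0003936·V_3 - 0.00002326·V_2 = 0
Solving these 3 simultaneous equations (Gaussian elimination) gives:
  V_1 = 11.88 V, V_2 = 11.88 V, V_3 = 0.7018 V
The requested potential is V_2 = 11.88 V.

Final answer: V_2 = 11.88 V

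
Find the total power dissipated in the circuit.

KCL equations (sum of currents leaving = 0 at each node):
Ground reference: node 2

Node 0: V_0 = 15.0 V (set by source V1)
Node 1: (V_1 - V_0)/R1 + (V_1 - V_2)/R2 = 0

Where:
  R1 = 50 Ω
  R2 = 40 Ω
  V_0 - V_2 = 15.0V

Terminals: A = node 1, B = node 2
Nodal analysis, taking node 2 as the 0 V reference.
Source V1 fixes V_0 = 15 V.
KCL at each unknown node (sum of currents leaving = 0; resistances in Ω):
  Node 1: (V_1 - 15)/50 + (V_1 - 0)/40 = 0
Collecting terms: 0.045 × V_1 = 0.3  =>  V_1 = 6.667 V
Power in each resistor, P = (ΔV)²/R:
  P_R1 = (15 - 6.667)²/50 = 1.389 W
  P_R2 = (6.667 - 0)²/40 = 1.111 W
P_total = P_R1 + P_R2 = 2.5 W

Final answer: 2.5 W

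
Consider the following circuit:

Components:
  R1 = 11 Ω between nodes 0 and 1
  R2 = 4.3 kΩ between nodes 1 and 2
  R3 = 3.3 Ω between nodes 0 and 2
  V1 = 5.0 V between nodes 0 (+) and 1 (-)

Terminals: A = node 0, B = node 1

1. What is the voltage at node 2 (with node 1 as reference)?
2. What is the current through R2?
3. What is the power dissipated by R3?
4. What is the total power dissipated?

Nodal analysis, taking node 1 as the 0 V reference.
Source V1 fixes V_0 = 5 V.
KCL at each unknown node (sum of currents leaving = 0; resistances in Ω):
  Node 2: (V_2 - 0)/4300 + (V_2 - 5)/3.3 = 0
Collecting terms: 0.3033 × V_2 = 1.515  =>  V_2 = 4.996 V
Part 1:
  Read off the nodal solution: V_2 = 4.996 V
Part 2:
  I_R2 = (V_1 - V_2)/R2 = (0 - 4.996)/4300 = -0.001162 A
  Magnitude: I_R2 = 0.001162 A
Part 3:
  I_R3 = (V_0 - V_2)/R3 = (5 - 4.996)/3.3 = 0.001162 A
  P_R3 = I_R3² × R3 = (0.001162)² × 3.3 = 0.000004455 W
Part 4:
  Power in each resistor, P = (ΔV)²/R:
    P_R1 = (5 - 0)²/11 = 2.273 W
    P_R2 = (0 - 4.996)²/4300 = 0.005805 W
    P_R3 = (5 - 4.996)²/3.3 = 0.000004455 W
  P_total = P_R1 + P_R2 + P_R3 = 2.279 W

Final answers:
1. V_2 = 4.996 V
2. I_R2 = 0.001162 A
3. P_R3 = 4.455e-06 W
4. P_total = 2.279 W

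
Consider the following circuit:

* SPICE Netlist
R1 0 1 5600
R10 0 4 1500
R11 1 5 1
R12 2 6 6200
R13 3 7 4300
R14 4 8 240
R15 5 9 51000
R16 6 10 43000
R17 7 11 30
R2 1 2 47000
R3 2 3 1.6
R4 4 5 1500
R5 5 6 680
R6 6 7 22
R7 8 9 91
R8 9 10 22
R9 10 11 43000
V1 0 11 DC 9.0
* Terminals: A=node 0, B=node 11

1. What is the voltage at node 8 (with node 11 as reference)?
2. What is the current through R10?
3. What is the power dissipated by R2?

Nodal analysis, taking node 11 as the 0 V reference.
Source V1 fixes V_0 = 9 V.
KCL at each unknown node (sum of currents leaving = 0; resistances in Ω):
  Node 1: (V_1 - 9)/5600 + (V_1 - V_2)/47000 + (V_1 - V_5)/1 = 0
  Node 2: (V_2 - V_1)/47000 + (V_2 - V_3)/1.6 + (V_2 - V_6)/6200 = 0
  Node 3: (V_3 - V_2)/1.6 + (V_3 - V_7)/4300 = 0
  Node 4: (V_4 - V_5)/1500 + (V_4 - 9)/1500 + (V_4 - V_8)/240 = 0
  Node 5: (V_5 - V_4)/1500 + (V_5 - V_6)/680 + (V_5 - V_1)/1 + (V_5 - V_9)/51000 = 0
  Node 6: (V_6 - V_5)/680 + (V_6 - V_7)/22 + (V_6 - V_2)/6200 + (V_6 - V_10)/43000 = 0
  Node 7: (V_7 - V_6)/22 + (V_7 - V_3)/4300 + (V_7 - 0)/30 = 0
  Node 8: (V_8 - V_9)/91 + (V_8 - V_4)/240 = 0
  Node 9: (V_9 - V_8)/91 + (V_9 - V_10)/22 + (V_9 - V_5)/51000 = 0
  Node 10: (V_10 - V_9)/22 + (V_10 - 0)/43000 + (V_10 - V_6)/43000 = 0
Collecting terms (coefficients in siemens):
  1·V_1 - 0.00002128·V_2 - 1·V_5 = 0.001607
  0.6252·V_2 - 0.00002128·V_1 - 0.625·V_3 - 0.0001613·V_6 = 0
  0.6252·V_3 - 0.625·V_2 - 0.0002326·V_7 = 0
  0.0055·V_4 - 0.0006667·V_5 - 0.004167·V_8 = 0.006
  1.002·V_5 - 1·V_1 - 0.0006667·V_4 - 0.001471·V_6 - 0.00001961·V_9 = 0
  0.04711·V_6 - 0.0001613·V_2 - 0.001471·V_5 - 0.04545·V_7 - 0.00002326·V_10 = 0
  0.07902·V_7 - 0.0002326·V_3 - 0.04545·V_6 = 0
  0.01516·V_8 - 0.004167·V_4 - 0.01099·V_9 = 0
  0.05646·V_9 - 0.00001961·V_5 - 0.01099·V_8 - 0.04545·V_10 = 0
  0.0455·V_10 - 0.00002326·V_6 - 0.04545·V_9 = 0
Solving these 10 simultaneous equations (Gaussian elimination) gives:
  V_1 = 2.386 V, V_2 = 0.2484 V, V_3 = 0.2483 V, V_4 = 5.465 V
  V_5 = 2.385 V, V_6 = 0.1767 V, V_7 = 0.1024 V, V_8 = 5.392 V
  V_9 = 5.364 V, V_10 = 5.359 V
Part 1:
  Read off the nodal solution: V_8 = 5.392 V
Part 2:
  I_R10 = (V_0 - V_4)/R10 = (9 - 5.465)/1500 = 0.002357 A
  Magnitude: I_R10 = 0.002357 A
Part 3:
  I_R2 = (V_1 - V_2)/R2 = (2.386 - 0.2484)/47000 = 0.00004548 A
  P_R2 = I_R2² × R2 = (0.00004548)² × 47000 = 0.00009723 W

Final answers:
1. V_8 = 5.392 V
2. I_R10 = 0.002357 A
3. P_R2 = 9.723e-05 W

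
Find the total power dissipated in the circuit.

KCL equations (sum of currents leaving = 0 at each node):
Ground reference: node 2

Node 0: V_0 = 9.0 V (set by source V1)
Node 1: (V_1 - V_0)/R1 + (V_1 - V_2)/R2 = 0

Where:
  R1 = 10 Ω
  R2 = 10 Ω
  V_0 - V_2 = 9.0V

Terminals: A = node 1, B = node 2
Nodal analysis, taking node 2 as the 0 V reference.
Source V1 fixes V_0 = 9 V.
KCL at each unknown node (sum of currents leaving = 0; resistances in Ω):
  Node 1: (V_1 - 9)/10 + (V_1 - 0)/10 = 0
Collecting terms: 0.2 × V_1 = 0.9  =>  V_1 = 4.5 V
Power in each resistor, P = (ΔV)²/R:
  P_R1 = (9 - 4.5)²/10 = 2.025 W
  P_R2 = (4.5 - 0)²/10 = 2.025 W
P_total = P_R1 + P_R2 = 4.05 W

Final answer: 4.05 W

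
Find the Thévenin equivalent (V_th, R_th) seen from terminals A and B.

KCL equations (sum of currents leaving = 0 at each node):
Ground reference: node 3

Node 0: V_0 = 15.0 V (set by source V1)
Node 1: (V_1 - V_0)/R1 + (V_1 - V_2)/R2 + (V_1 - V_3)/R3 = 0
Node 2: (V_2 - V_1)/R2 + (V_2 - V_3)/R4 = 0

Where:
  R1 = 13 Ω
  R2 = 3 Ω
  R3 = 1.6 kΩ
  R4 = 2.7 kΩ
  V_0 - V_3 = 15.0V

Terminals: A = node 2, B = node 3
Step 1 — V_th is the open-circuit voltage V_A - V_B (nothing connected across the terminals).
Nodal analysis, taking node 3 as the 0 V reference.
Source V1 fixes V_0 = 15 V.
KCL at each unknown node (sum of currents leaving = 0; resistances in Ω):
  Node 1: (V_1 - 15)/13 + (V_1 - V_2)/3 + (V_1 - 0)/1600 = 0
  Node 2: (V_2 - V_1)/3 + (V_2 - 0)/2700 = 0
Collecting terms (coefficients in siemens):
  0.4109·V_1 - 0.3333·V_2 = 1.154
  0.3337·V_2 - 0.3333·V_1 = 0
Determinant D = (0.4109)(0.3337) - (-0.3333)(-0.3333) = 0.026
V_1 = [(1.154)(0.3337) - (-0.3333)(0)]/D = 14.81 V
V_2 = [(0.4109)(0) - (1.154)(-0.3333)]/D = 14.79 V
V_th = V_2 - V_3 = 14.79 - 0 = 14.79 V
Step 2 — R_th: zero the source — replace V1 by a short circuit (node 3 merges into node 0) — and find the resistance seen between A (node 2) and B (node 0).
Reduce the network between node 2 (A) and node 0 (B) by series/parallel combination:
  Rp1 = R1 ‖ R3 (parallel, both between nodes 0 and 1) = 1/(1/13 + 1/1600) = 12.9 Ω
  Rs1 = R2 + Rp1 (series, joined only at node 1) = 3 + 12.9 = 15.9 Ω
  Rp2 = R4 ‖ Rs1 (parallel, both between nodes 0 and 2) = 1/(1/2700 + 1/15.9) = 15.8 Ω
R_th = 15.8 Ω

Final answer: V_th = 14.79 V, R_th = 15.8 Ω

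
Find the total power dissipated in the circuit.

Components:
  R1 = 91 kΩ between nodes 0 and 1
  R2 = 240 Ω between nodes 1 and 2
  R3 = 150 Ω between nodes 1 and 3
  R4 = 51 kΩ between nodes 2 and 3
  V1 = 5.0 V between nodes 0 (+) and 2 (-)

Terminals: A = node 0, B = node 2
Nodal analysis, taking node 2 as the 0 V reference.
Source V1 fixes V_0 = 5 V.
KCL at each unknown node (sum of currents leaving = 0; resistances in Ω):
  Node 1: (V_1 - 5)/91000 + (V_1 - 0)/240 + (V_1 - V_3)/150 = 0
  Node 3: (V_3 - V_1)/150 + (V_3 - 0)/51000 = 0
Collecting terms (coefficients in siemens):
  0.01084·V_1 - 0.006667·V_3 = 0.00005495
  0.006686·V_3 - 0.006667·V_1 = 0
Determinant D = (0.01084)(0.006686) - (-0.006667)(-0.006667) = 0.00002806
V_1 = [(0.00005495)(0.006686) - (-0.006667)(0)]/D = 0.01309 V
V_3 = [(0.01084)(0) - (0.00005495)(-0.006667)]/D = 0.01305 V
Power in each resistor, P = (ΔV)²/R:
  P_R1 = (5 - 0.01309)²/91000 = 0.0002733 W
  P_R2 = (0.01309 - 0)²/240 = 0.000000714 W
  P_R3 = (0.01309 - 0.01305)²/150 = 0.000000000009825 W
  P_R4 = (0 - 0.01305)²/51000 = 0.000000003341 W
P_total = P_R1 + P_R2 + P_R3 + P_R4 = 0.000274 W

Final answer: 0.000274 W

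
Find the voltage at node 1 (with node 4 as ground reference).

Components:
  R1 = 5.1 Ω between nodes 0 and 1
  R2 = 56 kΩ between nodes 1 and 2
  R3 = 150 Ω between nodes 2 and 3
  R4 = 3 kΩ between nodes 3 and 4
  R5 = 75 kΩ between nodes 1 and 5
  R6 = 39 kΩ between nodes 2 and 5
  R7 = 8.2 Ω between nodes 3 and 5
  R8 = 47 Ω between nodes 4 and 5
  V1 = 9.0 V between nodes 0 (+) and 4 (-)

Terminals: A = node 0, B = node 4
Nodal analysis, taking node 4 as the 0 V reference.
Source V1 fixes V_0 = 9 V.
KCL at each unknown node (sum of currents leaving = 0; resistances in Ω):
  Node 1: (V_1 - 9)/5.1 + (V_1 - V_2)/56000 + (V_1 - V_5)/75000 = 0
  Node 2: (V_2 - V_1)/56000 + (V_2 - V_3)/150 + (V_2 - V_5)/39000 = 0
  Node 3: (V_3 - V_2)/150 + (V_3 - 0)/3000 + (V_3 - V_5)/8.2 = 0
  Node 5: (V_5 - V_1)/75000 + (V_5 - V_2)/39000 + (V_5 - V_3)/8.2 + (V_5 - 0)/47 = 0
Collecting terms (coefficients in siemens):
  0.1961·V_1 - 0.00001786·V_2 - 0.00001333·V_5 = 1.765
  0.00671·V_2 - 0.00001786·V_1 - 0.006667·V_3 - 0.00002564·V_5 = 0
  0.129·V_3 - 0.006667·V_2 - 0.122·V_5 = 0
  0.1433·V_5 - 0.00001333·V_1 - 0.00002564·V_2 - 0.122·V_3 = 0
Solving these 4 simultaneous equations (Gaussian elimination) gives:
  V_1 = 8.999 V, V_2 = 0.0381 V, V_3 = 0.0142 V, V_5 = 0.01293 V
The requested potential is V_1 = 8.999 V.

Final answer: V_1 = 8.999 V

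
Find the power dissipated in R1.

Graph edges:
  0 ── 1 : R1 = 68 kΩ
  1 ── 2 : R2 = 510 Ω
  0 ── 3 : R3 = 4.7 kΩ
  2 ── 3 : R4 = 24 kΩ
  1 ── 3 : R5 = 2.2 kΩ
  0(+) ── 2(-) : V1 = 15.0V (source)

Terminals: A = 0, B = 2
Nodal analysis, taking node 2 as the 0 V reference.
Source V1 fixes V_0 = 15 V.
KCL at each unknown node (sum of currents leaving = 0; resistances in Ω):
  Node 1: (V_1 - 15)/68000 + (V_1 - 0)/510 + (V_1 - V_3)/2200 = 0
  Node 3: (V_3 - 15)/4700 + (V_3 - 0)/24000 + (V_3 - V_1)/2200 = 0
Collecting terms (coefficients in siemens):
  0.00243·V_1 - 0.0004545·V_3 = 0.0002206
  0.000709·V_3 - 0.0004545·V_1 = 0.003191
Determinant D = (0.00243)(0.000709) - (-0.0004545)(-0.0004545) = 0.000001516
V_1 = [(0.0002206)(0.000709) - (-0.0004545)(0.003191)]/D = 1.06 V
V_3 = [(0.00243)(0.003191) - (0.0002206)(-0.0004545)]/D = 5.181 V
I_R1 = (V_0 - V_1)/R1 = (15 - 1.06)/68000 = 0.000205 A
P_R1 = I_R1² × R1 = (0.000205)² × 68000 = 0.002858 W

Final answer: 0.002858 W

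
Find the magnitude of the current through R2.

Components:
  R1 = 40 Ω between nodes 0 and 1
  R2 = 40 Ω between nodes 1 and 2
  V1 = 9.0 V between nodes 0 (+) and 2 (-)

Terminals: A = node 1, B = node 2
Nodal analysis, taking node 2 as the 0 V reference.
Source V1 fixes V_0 = 9 V.
KCL at each unknown node (sum of currents leaving = 0; resistances in Ω):
  Node 1: (V_1 - 9)/40 + (V_1 - 0)/40 = 0
Collecting terms: 0.05 × V_1 = 0.225  =>  V_1 = 4.5 V
I_R2 = (V_1 - V_2)/R2 = (4.5 - 0)/40 = 0.1125 A
|I_R2| = 0.1125 A

Final answer: |I_R2| = 0.1125 A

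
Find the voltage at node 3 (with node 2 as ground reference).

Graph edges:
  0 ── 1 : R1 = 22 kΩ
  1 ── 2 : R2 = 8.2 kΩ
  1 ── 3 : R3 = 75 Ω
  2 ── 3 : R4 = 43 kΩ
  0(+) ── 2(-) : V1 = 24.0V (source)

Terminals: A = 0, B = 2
Nodal analysis, taking node 2 as the 0 V reference.
Source V1 fixes V_0 = 24 V.
KCL at each unknown node (sum of currents leaving = 0; resistances in Ω):
  Node 1: (V_1 - 24)/22000 + (V_1 - 0)/8200 + (V_1 - V_3)/75 = 0
  Node 3: (V_3 - V_1)/75 + (V_3 - 0)/43000 = 0
Collecting terms (coefficients in siemens):
  0.0135·V_1 - 0.01333·V_3 = 0.001091
  0.01336·V_3 - 0.01333·V_1 = 0
Determinant D = (0.0135)(0.01336) - (-0.01333)(-0.01333) = 0.000002546
V_1 = [(0.001091)(0.01336) - (-0.01333)(0)]/D = 5.723 V
V_3 = [(0.0135)(0) - (0.001091)(-0.01333)]/D = 5.713 V
The requested potential is V_3 = 5.713 V.

Final answer: V_3 = 5.713 V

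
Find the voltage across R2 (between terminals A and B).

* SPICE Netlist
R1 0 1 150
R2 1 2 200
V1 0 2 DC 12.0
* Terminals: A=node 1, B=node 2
R1 and R2 are in series across V1 (node 0 → node 1 → node 2), and the output A–B is taken across R2, so this is a voltage divider.
Series current: I = V1/(R1 + R2) = 12/(150 + 200) = 12/350 = 0.03429 A
V_R2 = I × R2 = V1 × R2/(R1 + R2) = 12 × 200/350 = 6.857 V

Final answer: 6.857 V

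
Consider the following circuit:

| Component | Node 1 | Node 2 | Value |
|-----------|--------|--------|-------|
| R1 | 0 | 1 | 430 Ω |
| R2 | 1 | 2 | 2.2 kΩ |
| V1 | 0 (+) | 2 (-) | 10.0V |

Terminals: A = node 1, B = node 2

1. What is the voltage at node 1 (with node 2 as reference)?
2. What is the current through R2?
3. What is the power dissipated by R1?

Nodal analysis, taking node 2 as the 0 V reference.
Source V1 fixes V_0 = 10 V.
KCL at each unknown node (sum of currents leaving = 0; resistances in Ω):
  Node 1: (V_1 - 10)/430 + (V_1 - 0)/2200 = 0
Collecting terms: 0.00278 × V_1 = 0.02326  =>  V_1 = 8.365 V
Part 1:
  Read off the nodal solution: V_1 = 8.365 V
Part 2:
  I_R2 = (V_1 - V_2)/R2 = (8.365 - 0)/2200 = 0.003802 A
  Magnitude: I_R2 = 0.003802 A
Part 3:
  I_R1 = (V_0 - V_1)/R1 = (10 - 8.365)/430 = 0.003802 A
  P_R1 = I_R1² × R1 = (0.003802)² × 430 = 0.006217 W

Final answers:
1. V_1 = 8.365 V
2. I_R2 = 0.003802 A
3. P_R1 = 0.006217 W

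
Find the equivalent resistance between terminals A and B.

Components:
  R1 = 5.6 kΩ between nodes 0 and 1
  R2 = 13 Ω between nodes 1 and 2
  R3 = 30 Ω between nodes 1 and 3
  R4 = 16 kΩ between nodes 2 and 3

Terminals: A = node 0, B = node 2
Reduce the network between node 0 (A) and node 2 (B) by series/parallel combination:
  Rs1 = R3 + R4 (series, joined only at node 3) = 30 + 16000 = 16030 Ω
  Rp1 = R2 ‖ Rs1 (parallel, both between nodes 1 and 2) = 1/(1/13 + 1/16030) = 12.99 Ω
  Rs2 = R1 + Rp1 (series, joined only at node 1) = 5600 + 12.99 = 5613 Ω
R_eq = 5.613 kΩ

Final answer: 5.613 kΩ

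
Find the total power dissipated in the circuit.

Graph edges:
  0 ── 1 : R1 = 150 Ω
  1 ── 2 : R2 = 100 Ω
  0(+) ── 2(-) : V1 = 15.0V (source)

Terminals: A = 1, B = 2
Nodal analysis, taking node 2 as the 0 V reference.
Source V1 fixes V_0 = 15 V.
KCL at each unknown node (sum of currents leaving = 0; resistances in Ω):
  Node 1: (V_1 - 15)/150 + (V_1 - 0)/100 = 0
Collecting terms: 0.01667 × V_1 = 0.1  =>  V_1 = 6 V
Power in each resistor, P = (ΔV)²/R:
  P_R1 = (15 - 6)²/150 = 0.54 W
  P_R2 = (6 - 0)²/100 = 0.36 W
P_total = P_R1 + P_R2 = 0.9 W

Final answer: 0.9 W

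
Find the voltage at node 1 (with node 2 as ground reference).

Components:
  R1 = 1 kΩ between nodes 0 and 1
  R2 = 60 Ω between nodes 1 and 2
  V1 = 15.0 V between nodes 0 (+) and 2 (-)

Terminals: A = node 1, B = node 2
Nodal analysis, taking node 2 as the 0 V reference.
Source V1 fixes V_0 = 15 V.
KCL at each unknown node (sum of currents leaving = 0; resistances in Ω):
  Node 1: (V_1 - 15)/1000 + (V_1 - 0)/60 = 0
Collecting terms: 0.01767 × V_1 = 0.015  =>  V_1 = 0.8491 V
The requested potential is V_1 = 0.8491 V.

Final answer: V_1 = 0.8491 V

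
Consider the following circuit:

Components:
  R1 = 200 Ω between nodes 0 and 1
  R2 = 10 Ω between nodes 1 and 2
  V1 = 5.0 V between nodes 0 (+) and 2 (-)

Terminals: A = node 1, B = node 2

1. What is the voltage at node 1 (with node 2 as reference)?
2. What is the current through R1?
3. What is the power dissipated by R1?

Nodal analysis, taking node 2 as the 0 V reference.
Source V1 fixes V_0 = 5 V.
KCL at each unknown node (sum of currents leaving = 0; resistances in Ω):
  Node 1: (V_1 - 5)/200 + (V_1 - 0)/10 = 0
Collecting terms: 0.105 × V_1 = 0.025  =>  V_1 = 0.2381 V
Part 1:
  Read off the nodal solution: V_1 = 0.2381 V
Part 2:
  I_R1 = (V_0 - V_1)/R1 = (5 - 0.2381)/200 = 0.02381 A
  Magnitude: I_R1 = 0.02381 A
Part 3:
  I_R1 = (V_0 - V_1)/R1 = (5 - 0.2381)/200 = 0.02381 A
  P_R1 = I_R1² × R1 = (0.02381)² × 200 = 0.1134 W

Final answers:
1. V_1 = 0.2381 V
2. I_R1 = 0.02381 A
3. P_R1 = 0.1134 W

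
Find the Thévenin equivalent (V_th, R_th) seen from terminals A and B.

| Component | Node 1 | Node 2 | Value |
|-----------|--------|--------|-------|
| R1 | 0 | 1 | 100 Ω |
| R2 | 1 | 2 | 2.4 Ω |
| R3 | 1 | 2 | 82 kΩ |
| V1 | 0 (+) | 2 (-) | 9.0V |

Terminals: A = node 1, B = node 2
Step 1 — V_th is the open-circuit voltage V_A - V_B (nothing connected across the terminals).
Nodal analysis, taking node 2 as the 0 V reference.
Source V1 fixes V_0 = 9 V.
KCL at each unknown node (sum of currents leaving = 0; resistances in Ω):
  Node 1: (V_1 - 9)/100 + (V_1 - 0)/2.4 + (V_1 - 0)/82000 = 0
Collecting terms: 0.4267 × V_1 = 0.09  =>  V_1 = 0.2109 V
V_th = V_1 - V_2 = 0.2109 - 0 = 0.2109 V
Step 2 — R_th: zero the source — replace V1 by a short circuit (node 2 merges into node 0) — and find the resistance seen between A (node 1) and B (node 0).
Reduce the network between node 1 (A) and node 0 (B) by series/parallel combination:
  Rp1 = R1 ‖ R2 ‖ R3 (parallel, all between nodes 0 and 1) = 1/(1/100 + 1/2.4 + 1/82000) = 2.344 Ω
R_th = 2.344 Ω

Final answer: V_th = 0.2109 V, R_th = 2.344 Ω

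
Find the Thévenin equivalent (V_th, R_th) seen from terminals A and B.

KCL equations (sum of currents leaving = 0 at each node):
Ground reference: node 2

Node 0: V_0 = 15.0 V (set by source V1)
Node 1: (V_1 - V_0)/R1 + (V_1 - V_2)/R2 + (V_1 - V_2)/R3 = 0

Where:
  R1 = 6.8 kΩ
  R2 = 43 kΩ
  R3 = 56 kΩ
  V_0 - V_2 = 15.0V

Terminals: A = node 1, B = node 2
Step 1 — V_th is the open-circuit voltage V_A - V_B (nothing connected across the terminals).
Nodal analysis, taking node 2 as the 0 V reference.
Source V1 fixes V_0 = 15 V.
KCL at each unknown node (sum of currents leaving = 0; resistances in Ω):
  Node 1: (V_1 - 15)/6800 + (V_1 - 0)/43000 + (V_1 - 0)/56000 = 0
Collecting terms: 0.0001882 × V_1 = 0.002206  =>  V_1 = 11.72 V
V_th = V_1 - V_2 = 11.72 - 0 = 11.72 V
Step 2 — R_th: zero the source — replace V1 by a short circuit (node 2 merges into node 0) — and find the resistance seen between A (node 1) and B (node 0).
Reduce the network between node 1 (A) and node 0 (B) by series/parallel combination:
  Rp1 = R1 ‖ R2 ‖ R3 (parallel, all between nodes 0 and 1) = 1/(1/6800 + 1/43000 + 1/56000) = 5314 Ω
R_th = 5.314 kΩ

Final answer: V_th = 11.72 V, R_th = 5.314 kΩ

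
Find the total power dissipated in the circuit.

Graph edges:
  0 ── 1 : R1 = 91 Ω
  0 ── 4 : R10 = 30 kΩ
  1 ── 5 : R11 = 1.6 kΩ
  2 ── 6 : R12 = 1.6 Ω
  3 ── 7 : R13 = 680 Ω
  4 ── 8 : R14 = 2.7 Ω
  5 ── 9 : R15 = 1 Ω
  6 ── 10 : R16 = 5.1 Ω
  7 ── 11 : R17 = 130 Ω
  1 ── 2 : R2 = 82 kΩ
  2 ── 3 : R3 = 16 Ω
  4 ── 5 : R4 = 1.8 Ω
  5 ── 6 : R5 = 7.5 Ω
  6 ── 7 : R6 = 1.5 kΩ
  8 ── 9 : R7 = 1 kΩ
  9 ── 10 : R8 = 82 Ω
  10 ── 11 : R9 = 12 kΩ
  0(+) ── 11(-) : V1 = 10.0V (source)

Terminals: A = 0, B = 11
Nodal analysis, taking node 11 as the 0 V reference.
Source V1 fixes V_0 = 10 V.
KCL at each unknown node (sum of currents leaving = 0; resistances in Ω):
  Node 1: (V_1 - 10)/91 + (V_1 - V_2)/82000 + (V_1 - V_5)/1600 = 0
  Node 2: (V_2 - V_1)/82000 + (V_2 - V_3)/16 + (V_2 - V_6)/1.6 = 0
  Node 3: (V_3 - V_2)/16 + (V_3 - V_7)/680 = 0
  Node 4: (V_4 - V_5)/1.8 + (V_4 - 10)/30000 + (V_4 - V_8)/2.7 = 0
  Node 5: (V_5 - V_4)/1.8 + (V_5 - V_6)/7.5 + (V_5 - V_1)/1600 + (V_5 - V_9)/1 = 0
  Node 6: (V_6 - V_5)/7.5 + (V_6 - V_7)/1500 + (V_6 - V_2)/1.6 + (V_6 - V_10)/5.1 = 0
  Node 7: (V_7 - V_6)/1500 + (V_7 - V_3)/680 + (V_7 - 0)/130 = 0
  Node 8: (V_8 - V_9)/1000 + (V_8 - V_4)/2.7 = 0
  Node 9: (V_9 - V_8)/1000 + (V_9 - V_10)/82 + (V_9 - V_5)/1 = 0
  Node 10: (V_10 - V_9)/82 + (V_10 - 0)/12000 + (V_10 - V_6)/5.1 = 0
Collecting terms (coefficients in siemens):
  0.01163·V_1 - 0.0000122·V_2 - 0.000625·V_5 = 0.1099
  0.6875·V_2 - 0.0000122·V_1 - 0.0625·V_3 - 0.625·V_6 = 0
  0.06397·V_3 - 0.0625·V_2 - 0.001471·V_7 = 0
  0.926·V_4 - 0.5556·V_5 - 0.3704·V_8 = 0.0003333
  1.69·V_5 - 0.000625·V_1 - 0.5556·V_4 - 0.1333·V_6 - 1·V_9 = 0
  0.9551·V_6 - 0.625·V_2 - 0.1333·V_5 - 0.0006667·V_7 - 0.1961·V_10 = 0
  0.00983·V_7 - 0.001471·V_3 - 0.0006667·V_6 = 0
  0.3714·V_8 - 0.3704·V_4 - 0.001·V_9 = 0
  1.013·V_9 - 1·V_5 - 0.001·V_8 - 0.0122·V_10 = 0
  0.2084·V_10 - 0.1961·V_6 - 0.0122·V_9 = 0
Solving these 10 simultaneous equations (Gaussian elimination) gives:
  V_1 = 9.6 V, V_2 = 2.67 V, V_3 = 2.622 V, V_4 = 2.707 V
  V_5 = 2.706 V, V_6 = 2.675 V, V_7 = 0.5737 V, V_8 = 2.707 V
  V_9 = 2.706 V, V_10 = 2.676 V
Power in each resistor, P = (ΔV)²/R:
  P_R1 = (10 - 9.6)²/91 = 0.001756 W
  P_R2 = (9.6 - 2.67)²/82000 = 0.0005856 W
  P_R3 = (2.67 - 2.622)²/16 = 0.0001452 W
  P_R4 = (2.707 - 2.706)²/1.8 = 0.0000001057 W
  P_R5 = (2.706 - 2.675)²/7.5 = 0.0001312 W
  P_R6 = (2.675 - 0.5737)²/1500 = 0.002944 W
  P_R7 = (2.707 - 2.706)²/1000 = 0.0000000006435 W
  P_R8 = (2.706 - 2.676)²/82 = 0.00001116 W
  P_R9 = (2.676 - 0)²/12000 = 0.0005967 W
  P_R10 = (10 - 2.707)²/30000 = 0.001773 W
  P_R11 = (9.6 - 2.706)²/1600 = 0.0297 W
  P_R12 = (2.67 - 2.675)²/1.6 = 0.00001372 W
  P_R13 = (2.622 - 0.5737)²/680 = 0.006171 W
  P_R14 = (2.707 - 2.707)²/2.7 = 0.000000000001737 W
  P_R15 = (2.706 - 2.706)²/1 = 0.0000001356 W
  P_R16 = (2.675 - 2.676)²/5.1 = 0.0000001087 W
  P_R17 = (0.5737 - 0)²/130 = 0.002532 W
P_total = P_R1 + P_R2 + P_R3 + P_R4 + P_R5 + P_R6 + P_R7 + P_R8 + P_R9 + P_R10 + P_R11 + P_R12 + P_R13 + P_R14 + P_R15 + P_R16 + P_R17 = 0.04636 W

Final answer: 0.04636 W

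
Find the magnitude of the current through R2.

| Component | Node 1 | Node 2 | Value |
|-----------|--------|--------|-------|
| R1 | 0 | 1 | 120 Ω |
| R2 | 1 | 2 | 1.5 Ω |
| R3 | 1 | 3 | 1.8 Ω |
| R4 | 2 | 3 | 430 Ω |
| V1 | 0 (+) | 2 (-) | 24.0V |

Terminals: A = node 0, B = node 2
Nodal analysis, taking node 2 as the 0 V reference.
Source V1 fixes V_0 = 24 V.
KCL at each unknown node (sum of currents leaving = 0; resistances in Ω):
  Node 1: (V_1 - 24)/120 + (V_1 - 0)/1.5 + (V_1 - V_3)/1.8 = 0
  Node 3: (V_3 - V_1)/1.8 + (V_3 - 0)/430 = 0
Collecting terms (coefficients in siemens):
  1.231·V_1 - 0.5556·V_3 = 0.2
  0.5579·V_3 - 0.5556·V_1 = 0
Determinant D = (1.231)(0.5579) - (-0.5556)(-0.5556) = 0.3779
V_1 = [(0.2)(0.5579) - (-0.5556)(0)]/D = 0.2953 V
V_3 = [(1.231)(0) - (0.2)(-0.5556)]/D = 0.2941 V
I_R2 = (V_1 - V_2)/R2 = (0.2953 - 0)/1.5 = 0.1969 A
|I_R2| = 0.1969 A

Final answer: |I_R2| = 0.1969 A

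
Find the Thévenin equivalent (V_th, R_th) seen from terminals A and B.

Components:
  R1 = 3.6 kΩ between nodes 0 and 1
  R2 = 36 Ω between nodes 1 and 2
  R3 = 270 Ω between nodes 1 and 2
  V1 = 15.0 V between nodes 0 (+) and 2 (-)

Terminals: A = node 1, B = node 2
Step 1 — V_th is the open-circuit voltage V_A - V_B (nothing connected across the terminals).
Nodal analysis, taking node 2 as the 0 V reference.
Source V1 fixes V_0 = 15 V.
KCL at each unknown node (sum of currents leaving = 0; resistances in Ω):
  Node 1: (V_1 - 15)/3600 + (V_1 - 0)/36 + (V_1 - 0)/270 = 0
Collecting terms: 0.03176 × V_1 = 0.004167  =>  V_1 = 0.1312 V
V_th = V_1 - V_2 = 0.1312 - 0 = 0.1312 V
Step 2 — R_th: zero the source — replace V1 by a short circuit (node 2 merges into node 0) — and find the resistance seen between A (node 1) and B (node 0).
Reduce the network between node 1 (A) and node 0 (B) by series/parallel combination:
  Rp1 = R1 ‖ R2 ‖ R3 (parallel, all between nodes 0 and 1) = 1/(1/3600 + 1/36 + 1/270) = 31.49 Ω
R_th = 31.49 Ω

Final answer: V_th = 0.1312 V, R_th = 31.49 Ω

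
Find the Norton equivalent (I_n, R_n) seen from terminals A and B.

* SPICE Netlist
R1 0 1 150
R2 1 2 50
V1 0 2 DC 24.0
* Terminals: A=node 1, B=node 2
Find the Thévenin equivalent first; then I_n = V_th/R_th and R_n = R_th.
Step 1 — V_th is the open-circuit voltage V_A - V_B (nothing connected across the terminals).
Nodal analysis, taking node 2 as the 0 V reference.
Source V1 fixes V_0 = 24 V.
KCL at each unknown node (sum of currents leaving = 0; resistances in Ω):
  Node 1: (V_1 - 24)/150 + (V_1 - 0)/50 = 0
Collecting terms: 0.02667 × V_1 = 0.16  =>  V_1 = 6 V
V_th = V_1 - V_2 = 6 - 0 = 6 V
Step 2 — R_th: zero the source — replace V1 by a short circuit (node 2 merges into node 0) — and find the resistance seen between A (node 1) and B (node 0).
Reduce the network between node 1 (A) and node 0 (B) by series/parallel combination:
  Rp1 = R1 ‖ R2 (parallel, both between nodes 0 and 1) = 1/(1/150 + 1/50) = 37.5 Ω
R_th = 37.5 Ω
I_n = V_th/R_th = 6/37.5 = 0.16 A, and R_n = R_th = 37.5 Ω

Final answer: I_n = 0.16 A, R_n = 37.5 Ω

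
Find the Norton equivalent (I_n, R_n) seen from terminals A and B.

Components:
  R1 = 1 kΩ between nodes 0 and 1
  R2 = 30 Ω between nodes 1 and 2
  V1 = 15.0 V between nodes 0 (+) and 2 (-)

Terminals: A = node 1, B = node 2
Find the Thévenin equivalent first; then I_n = V_th/R_th and R_n = R_th.
Step 1 — V_th is the open-circuit voltage V_A - V_B (nothing connected across the terminals).
Nodal analysis, taking node 2 as the 0 V reference.
Source V1 fixes V_0 = 15 V.
KCL at each unknown node (sum of currents leaving = 0; resistances in Ω):
  Node 1: (V_1 - 15)/1000 + (V_1 - 0)/30 = 0
Collecting terms: 0.03433 × V_1 = 0.015  =>  V_1 = 0.4369 V
V_th = V_1 - V_2 = 0.4369 - 0 = 0.4369 V
Step 2 — R_th: zero the source — replace V1 by a short circuit (node 2 merges into node 0) — and find the resistance seen between A (node 1) and B (node 0).
Reduce the network between node 1 (A) and node 0 (B) by series/parallel combination:
  Rp1 = R1 ‖ R2 (parallel, both between nodes 0 and 1) = 1/(1/1000 + 1/30) = 29.13 Ω
R_th = 29.13 Ω
I_n = V_th/R_th = 0.4369/29.13 = 0.015 A, and R_n = R_th = 29.13 Ω

Final answer: I_n = 0.015 A, R_n = 29.13 Ω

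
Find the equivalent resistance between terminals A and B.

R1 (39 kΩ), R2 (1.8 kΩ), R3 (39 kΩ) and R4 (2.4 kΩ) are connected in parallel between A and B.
Reduce the network between node 0 (A) and node 1 (B) by series/parallel combination:
  Rp1 = R1 ‖ R2 ‖ R3 ‖ R4 (parallel, all between nodes 0 and 1) = 1/(1/39000 + 1/1800 + 1/39000 + 1/2400) = 977 Ω
R_eq = 977 Ω

Final answer: 977 Ω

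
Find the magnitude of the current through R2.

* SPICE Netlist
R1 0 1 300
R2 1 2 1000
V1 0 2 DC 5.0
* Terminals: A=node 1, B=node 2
Nodal analysis, taking node 2 as the 0 V reference.
Source V1 fixes V_0 = 5 V.
KCL at each unknown node (sum of currents leaving = 0; resistances in Ω):
  Node 1: (V_1 - 5)/300 + (V_1 - 0)/1000 = 0
Collecting terms: 0.004333 × V_1 = 0.01667  =>  V_1 = 3.846 V
I_R2 = (V_1 - V_2)/R2 = (3.846 - 0)/1000 = 0.003846 A
|I_R2| = 0.003846 A

Final answer: |I_R2| = 0.003846 A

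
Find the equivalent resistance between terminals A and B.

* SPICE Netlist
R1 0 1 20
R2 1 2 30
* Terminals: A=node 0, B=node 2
Reduce the network between node 0 (A) and node 2 (B) by series/parallel combination:
  Rs1 = R1 + R2 (series, joined only at node 1) = 20 + 30 = 50 Ω
R_eq = 50 Ω

Final answer: 50 Ω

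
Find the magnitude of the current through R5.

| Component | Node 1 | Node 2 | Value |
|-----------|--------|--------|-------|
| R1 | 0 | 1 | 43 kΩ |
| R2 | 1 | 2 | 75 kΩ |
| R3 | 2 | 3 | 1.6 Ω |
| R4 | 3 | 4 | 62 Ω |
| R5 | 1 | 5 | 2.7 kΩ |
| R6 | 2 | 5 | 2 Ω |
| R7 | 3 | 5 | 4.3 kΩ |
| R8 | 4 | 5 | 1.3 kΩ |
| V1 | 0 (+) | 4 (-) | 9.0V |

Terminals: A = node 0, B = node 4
Nodal analysis, taking node 4 as the 0 V reference.
Source V1 fixes V_0 = 9 V.
KCL at each unknown node (sum of currents leaving = 0; resistances in Ω):
  Node 1: (V_1 - 9)/43000 + (V_1 - V_2)/75000 + (V_1 - V_5)/2700 = 0
  Node 2: (V_2 - V_1)/75000 + (V_2 - V_3)/1.6 + (V_2 - V_5)/2 = 0
  Node 3: (V_3 - V_2)/1.6 + (V_3 - 0)/62 + (V_3 - V_5)/4300 = 0
  Node 5: (V_5 - V_1)/2700 + (V_5 - V_2)/2 + (V_5 - V_3)/4300 + (V_5 - 0)/1300 = 0
Collecting terms (coefficients in siemens):
  0.000407·V_1 - 0.00001333·V_2 - 0.0003704·V_5 = 0.0002093
  1.125·V_2 - 0.00001333·V_1 - 0.625·V_3 - 0.5·V_5 = 0
  0.6414·V_3 - 0.625·V_2 - 0.0002326·V_5 = 0
  0.5014·V_5 - 0.0003704·V_1 - 0.5·V_2 - 0.0002326·V_3 = 0
Solving these 4 simultaneous equations (Gaussian elimination) gives:
  V_1 = 0.5259 V, V_2 = 0.01193 V, V_3 = 0.01163 V, V_5 = 0.01229 V
I_R5 = (V_1 - V_5)/R5 = (0.5259 - 0.01229)/2700 = 0.0001902 A
|I_R5| = 0.0001902 A

Final answer: |I_R5| = 0.0001902 A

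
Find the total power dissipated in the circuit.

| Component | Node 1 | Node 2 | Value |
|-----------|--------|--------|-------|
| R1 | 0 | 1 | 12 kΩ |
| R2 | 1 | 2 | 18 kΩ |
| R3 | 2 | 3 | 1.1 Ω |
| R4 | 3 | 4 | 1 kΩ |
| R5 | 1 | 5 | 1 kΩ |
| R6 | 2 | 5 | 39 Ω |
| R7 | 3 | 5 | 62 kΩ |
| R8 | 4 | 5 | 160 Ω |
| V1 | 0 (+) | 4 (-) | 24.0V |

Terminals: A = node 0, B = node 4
Nodal analysis, taking node 4 as the 0 V reference.
Source V1 fixes V_0 = 24 V.
KCL at each unknown node (sum of currents leaving = 0; resistances in Ω):
  Node 1: (V_1 - 24)/12000 + (V_1 - V_2)/18000 + (V_1 - V_5)/1000 = 0
  Node 2: (V_2 - V_1)/18000 + (V_2 - V_3)/1.1 + (V_2 - V_5)/39 = 0
  Node 3: (V_3 - V_2)/1.1 + (V_3 - 0)/1000 + (V_3 - V_5)/62000 = 0
  Node 5: (V_5 - V_1)/1000 + (V_5 - V_2)/39 + (V_5 - V_3)/62000 + (V_5 - 0)/160 = 0
Collecting terms (coefficients in siemens):
  0.001139·V_1 - 0.00005556·V_2 - 0.001·V_5 = 0.002
  0.9348·V_2 - 0.00005556·V_1 - 0.9091·V_3 - 0.02564·V_5 = 0
  0.9101·V_3 - 0.9091·V_2 - 0.00001613·V_5 = 0
  0.03291·V_5 - 0.001·V_1 - 0.02564·V_2 - 0.00001613·V_3 = 0
Solving these 4 simultaneous equations (Gaussian elimination) gives:
  V_1 = 1.991 V, V_2 = 0.2479 V, V_3 = 0.2477 V, V_5 = 0.2538 V
Power in each resistor, P = (ΔV)²/R:
  P_R1 = (24 - 1.991)²/12000 = 0.04037 W
  P_R2 = (1.991 - 0.2479)²/18000 = 0.0001688 W
  P_R3 = (0.2479 - 0.2477)²/1.1 = 0.00000006742 W
  P_R4 = (0.2477 - 0)²/1000 = 0.00006134 W
  P_R5 = (1.991 - 0.2538)²/1000 = 0.003018 W
  P_R6 = (0.2479 - 0.2538)²/39 = 0.0000008861 W
  P_R7 = (0.2477 - 0.2538)²/62000 = 0.0000000006102 W
  P_R8 = (0 - 0.2538)²/160 = 0.0004027 W
P_total = P_R1 + P_R2 + P_R3 + P_R4 + P_R5 + P_R6 + P_R7 + P_R8 = 0.04402 W

Final answer: 0.04402 W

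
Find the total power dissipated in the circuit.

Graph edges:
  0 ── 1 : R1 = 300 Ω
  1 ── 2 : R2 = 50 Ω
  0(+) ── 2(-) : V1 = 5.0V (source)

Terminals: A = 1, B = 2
Nodal analysis, taking node 2 as the 0 V reference.
Source V1 fixes V_0 = 5 V.
KCL at each unknown node (sum of currents leaving = 0; resistances in Ω):
  Node 1: (V_1 - 5)/300 + (V_1 - 0)/50 = 0
Collecting terms: 0.02333 × V_1 = 0.01667  =>  V_1 = 0.7143 V
Power in each resistor, P = (ΔV)²/R:
  P_R1 = (5 - 0.7143)²/300 = 0.06122 W
  P_R2 = (0.7143 - 0)²/50 = 0.0102 W
P_total = P_R1 + P_R2 = 0.07143 W

Final answer: 0.07143 W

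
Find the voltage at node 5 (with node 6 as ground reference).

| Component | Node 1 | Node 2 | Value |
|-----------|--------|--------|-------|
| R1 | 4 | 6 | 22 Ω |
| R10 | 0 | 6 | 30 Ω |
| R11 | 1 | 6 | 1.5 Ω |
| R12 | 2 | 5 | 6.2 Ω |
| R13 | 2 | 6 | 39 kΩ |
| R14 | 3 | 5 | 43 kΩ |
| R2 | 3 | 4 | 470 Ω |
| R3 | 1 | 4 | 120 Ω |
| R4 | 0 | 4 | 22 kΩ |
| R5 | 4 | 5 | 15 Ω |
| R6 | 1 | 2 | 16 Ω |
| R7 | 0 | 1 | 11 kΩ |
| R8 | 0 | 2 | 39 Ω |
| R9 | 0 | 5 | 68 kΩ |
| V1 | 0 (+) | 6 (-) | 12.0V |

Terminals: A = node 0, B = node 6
Nodal analysis, taking node 6 as the 0 V reference.
Source V1 fixes V_0 = 12 V.
KCL at each unknown node (sum of currents leaving = 0; resistances in Ω):
  Node 1: (V_1 - V_4)/120 + (V_1 - V_2)/16 + (V_1 - 12)/11000 + (V_1 - 0)/1.5 = 0
  Node 2: (V_2 - V_1)/16 + (V_2 - 12)/39 + (V_2 - V_5)/6.2 + (V_2 - 0)/39000 = 0
  Node 3: (V_3 - V_4)/470 + (V_3 - V_5)/43000 = 0
  Node 4: (V_4 - 0)/22 + (V_4 - V_3)/470 + (V_4 - V_1)/120 + (V_4 - 12)/22000 + (V_4 - V_5)/15 = 0
  Node 5: (V_5 - V_4)/15 + (V_5 - 12)/68000 + (V_5 - V_2)/6.2 + (V_5 - V_3)/43000 = 0
Collecting terms (coefficients in siemens):
  0.7376·V_1 - 0.0625·V_2 - 0.008333·V_4 = 0.001091
  0.2495·V_2 - 0.0625·V_1 - 0.1613·V_5 = 0.3077
  0.002151·V_3 - 0.002128·V_4 - 0.00002326·V_5 = 0
  0.1226·V_4 - 0.008333·V_1 - 0.002128·V_3 - 0.06667·V_5 = 0.0005455
  0.228·V_5 - 0.1613·V_2 - 0.00002326·V_3 - 0.06667·V_4 = 0.0001765
Solving these 5 simultaneous equations (Gaussian elimination) gives:
  V_1 = 0.2602 V, V_2 = 2.871 V, V_3 = 1.38 V, V_4 = 1.368 V
  V_5 = 2.432 V
The requested potential is V_5 = 2.432 V.

Final answer: V_5 = 2.432 V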